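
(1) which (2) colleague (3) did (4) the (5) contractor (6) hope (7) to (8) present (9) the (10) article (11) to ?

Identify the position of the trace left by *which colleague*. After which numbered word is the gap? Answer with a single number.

Before movement: The contractor did hope to present the article to which colleague.
The filler 'which colleague' is interpreted as the object of the preposition 'to' (recipient of 'present'). Wh-movement fronts it, leaving a gap right after 'to':
Which colleague did the contractor hope to present the article to ___?
'to' is word 11.

11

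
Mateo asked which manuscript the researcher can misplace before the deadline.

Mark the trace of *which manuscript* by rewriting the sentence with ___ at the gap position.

In situ: The researcher can misplace which manuscript before the deadline.
'which manuscript' is the direct object of 'misplace'. The gap is right after 'misplace'.

Mateo asked which manuscript the researcher can misplace ___ before the deadline.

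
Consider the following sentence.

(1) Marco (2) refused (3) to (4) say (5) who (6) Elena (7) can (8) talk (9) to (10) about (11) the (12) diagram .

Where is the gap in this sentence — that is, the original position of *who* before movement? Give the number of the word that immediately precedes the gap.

9

Before movement: Elena can talk to who about the diagram.
The filler 'who' is interpreted as the object of the preposition 'to'. It moves to the left edge, and the trace sits right after 'to':
Marco refused to say who Elena can talk to ___ about the diagram.
'to' is word 9.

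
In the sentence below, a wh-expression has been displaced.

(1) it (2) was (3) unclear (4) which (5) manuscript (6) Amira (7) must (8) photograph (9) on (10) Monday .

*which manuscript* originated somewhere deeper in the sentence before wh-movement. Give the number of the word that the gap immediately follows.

Underlying clause: Amira must photograph which manuscript on Monday.
'which manuscript' is the direct object of 'photograph'. Wh-movement fronts it, leaving a gap right after 'photograph':
It was unclear which manuscript Amira must photograph ___ on Monday.
'photograph' is word 8.

8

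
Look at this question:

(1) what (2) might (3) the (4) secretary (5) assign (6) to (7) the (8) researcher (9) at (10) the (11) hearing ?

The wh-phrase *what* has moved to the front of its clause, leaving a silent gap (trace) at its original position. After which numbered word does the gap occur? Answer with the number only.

In situ: The secretary might assign what to the researcher at the hearing.
The filler 'what' is interpreted as the direct object of 'assign'. Wh-movement fronts it, leaving a gap right after 'assign':
What might the secretary assign ___ to the researcher at the hearing?
'assign' is word 5.

5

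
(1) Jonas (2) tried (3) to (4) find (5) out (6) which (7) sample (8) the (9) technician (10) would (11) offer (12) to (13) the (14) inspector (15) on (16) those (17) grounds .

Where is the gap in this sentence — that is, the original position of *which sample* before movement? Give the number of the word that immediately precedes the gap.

11

Underlying clause: The technician would offer which sample to the inspector on those grounds.
'which sample' functions as the direct object of 'offer'. It moves to the left edge, and the trace sits right after 'offer':
Jonas tried to find out which sample the technician would offer ___ to the inspector on those grounds.
'offer' is word 11.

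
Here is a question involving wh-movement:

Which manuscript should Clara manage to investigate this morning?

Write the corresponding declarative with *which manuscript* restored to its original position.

The filler 'which manuscript' is interpreted as the direct object of 'investigate'. Fronting leaves a gap immediately after 'investigate':
Which manuscript should Clara manage to investigate ___ this morning?

Clara should manage to investigate which manuscript this morning.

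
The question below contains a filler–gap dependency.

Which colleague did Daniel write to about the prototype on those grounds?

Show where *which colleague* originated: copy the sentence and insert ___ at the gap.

Which colleague did Daniel write to ___ about the prototype on those grounds?

Underlying clause: Daniel did write to which colleague about the prototype on those grounds.
'which colleague' is the object of the preposition 'to'. The gap is right after 'to'.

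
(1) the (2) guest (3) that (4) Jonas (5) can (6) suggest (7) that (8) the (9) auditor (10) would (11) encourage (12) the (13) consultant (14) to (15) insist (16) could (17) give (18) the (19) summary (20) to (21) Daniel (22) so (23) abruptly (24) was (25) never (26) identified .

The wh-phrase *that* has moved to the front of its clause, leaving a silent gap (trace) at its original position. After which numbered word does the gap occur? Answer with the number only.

'that' functions as the subject of the clause embedded under 'insist'. It moves to the left edge, and the trace sits right after 'insist':
The guest that Jonas can suggest that the auditor would encourage the consultant to insist ___ could give the summary to Daniel so abruptly was never identified.
'insist' is word 15.

15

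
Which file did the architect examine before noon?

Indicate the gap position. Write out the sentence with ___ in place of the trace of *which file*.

Underlying clause: The architect did examine which file before noon.
'which file' is the direct object of 'examine'. The gap is right after 'examine'.

Which file did the architect examine ___ before noon?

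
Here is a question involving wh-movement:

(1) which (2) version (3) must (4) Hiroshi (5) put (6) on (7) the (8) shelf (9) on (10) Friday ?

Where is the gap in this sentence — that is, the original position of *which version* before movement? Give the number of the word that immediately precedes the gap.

Before movement: Hiroshi must put which version on the shelf on Friday.
'which version' functions as the direct object of 'put'. It moves to the left edge, and the trace sits right after 'put':
Which version must Hiroshi put ___ on the shelf on Friday?
'put' is word 5.

5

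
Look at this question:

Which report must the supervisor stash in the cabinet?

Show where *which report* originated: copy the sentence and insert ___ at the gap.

Pre-movement form: The supervisor must stash which report in the cabinet.
The filler 'which report' is interpreted as the direct object of 'stash'. The gap is right after 'stash'.

Which report must the supervisor stash ___ in the cabinet?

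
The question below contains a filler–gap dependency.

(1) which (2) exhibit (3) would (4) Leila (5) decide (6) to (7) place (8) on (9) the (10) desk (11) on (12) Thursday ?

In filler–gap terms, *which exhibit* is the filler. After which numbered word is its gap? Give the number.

7

In situ: Leila would decide to place which exhibit on the desk on Thursday.
The filler 'which exhibit' is interpreted as the direct object of 'place'. Wh-movement fronts it, leaving a gap right after 'place':
Which exhibit would Leila decide to place ___ on the desk on Thursday?
'place' is word 7.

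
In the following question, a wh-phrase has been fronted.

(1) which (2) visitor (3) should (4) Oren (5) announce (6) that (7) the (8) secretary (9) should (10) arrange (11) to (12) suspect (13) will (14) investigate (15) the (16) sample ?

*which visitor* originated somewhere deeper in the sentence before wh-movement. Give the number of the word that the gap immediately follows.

Underlying clause: Oren should announce that the secretary should arrange to suspect which visitor will investigate the sample.
The filler 'which visitor' is interpreted as the subject of the clause embedded under 'suspect'. Fronting leaves a gap immediately after 'suspect':
Which visitor should Oren announce that the secretary should arrange to suspect ___ will investigate the sample?
'suspect' is word 12.

12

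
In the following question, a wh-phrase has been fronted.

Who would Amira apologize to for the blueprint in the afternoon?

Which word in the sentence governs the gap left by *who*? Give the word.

to

Underlying clause: Amira would apologize to who for the blueprint in the afternoon.
The filler 'who' is interpreted as the object of the preposition 'to'. Wh-movement fronts it, leaving a gap right after 'to':
Who would Amira apologize to ___ for the blueprint in the afternoon?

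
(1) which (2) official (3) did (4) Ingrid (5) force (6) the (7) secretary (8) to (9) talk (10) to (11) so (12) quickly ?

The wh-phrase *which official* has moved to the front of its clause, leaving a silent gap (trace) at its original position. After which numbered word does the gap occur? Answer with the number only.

Underlying clause: Ingrid did force the secretary to talk to which official so quickly.
The filler 'which official' is interpreted as the object of the preposition 'to'. Wh-movement fronts it, leaving a gap right after 'to':
Which official did Ingrid force the secretary to talk to ___ so quickly?
'to' is word 10.

10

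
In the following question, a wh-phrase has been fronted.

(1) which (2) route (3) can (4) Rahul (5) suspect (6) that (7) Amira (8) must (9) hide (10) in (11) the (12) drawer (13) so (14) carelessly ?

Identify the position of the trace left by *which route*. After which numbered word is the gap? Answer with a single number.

9

In situ: Rahul can suspect that Amira must hide which route in the drawer so carelessly.
'which route' is the direct object of 'hide'. It moves to the left edge, and the trace sits right after 'hide':
Which route can Rahul suspect that Amira must hide ___ in the drawer so carelessly?
'hide' is word 9.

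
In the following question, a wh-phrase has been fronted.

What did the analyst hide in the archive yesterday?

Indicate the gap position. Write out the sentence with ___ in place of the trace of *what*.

What did the analyst hide ___ in the archive yesterday?

In situ: The analyst did hide what in the archive yesterday.
'what' is the direct object of 'hide'. The gap is right after 'hide'.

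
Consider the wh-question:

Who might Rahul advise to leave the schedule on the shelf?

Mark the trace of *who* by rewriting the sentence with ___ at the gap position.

Who might Rahul advise ___ to leave the schedule on the shelf?

In situ: Rahul might advise who to leave the schedule on the shelf.
'who' is the direct object of 'advise'. The gap is right after 'advise'.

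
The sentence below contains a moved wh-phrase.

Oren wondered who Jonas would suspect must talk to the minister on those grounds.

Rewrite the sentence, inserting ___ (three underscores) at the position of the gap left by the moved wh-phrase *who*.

Oren wondered who Jonas would suspect ___ must talk to the minister on those grounds.

Pre-movement form: Jonas would suspect who must talk to the minister on those grounds.
'who' is the subject of the clause embedded under 'suspect'. The gap is right after 'suspect'.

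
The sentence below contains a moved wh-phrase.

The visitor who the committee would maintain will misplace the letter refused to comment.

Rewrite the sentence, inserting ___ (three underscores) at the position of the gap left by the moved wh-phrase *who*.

The visitor who the committee would maintain ___ will misplace the letter refused to comment.

'who' is the subject of the clause embedded under 'maintain'. The gap is right after 'maintain'.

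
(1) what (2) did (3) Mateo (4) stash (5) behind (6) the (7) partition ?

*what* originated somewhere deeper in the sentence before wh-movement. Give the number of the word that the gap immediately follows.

Underlying clause: Mateo did stash what behind the partition.
The filler 'what' is interpreted as the direct object of 'stash'. Wh-movement fronts it, leaving a gap right after 'stash':
What did Mateo stash ___ behind the partition?
'stash' is word 4.

4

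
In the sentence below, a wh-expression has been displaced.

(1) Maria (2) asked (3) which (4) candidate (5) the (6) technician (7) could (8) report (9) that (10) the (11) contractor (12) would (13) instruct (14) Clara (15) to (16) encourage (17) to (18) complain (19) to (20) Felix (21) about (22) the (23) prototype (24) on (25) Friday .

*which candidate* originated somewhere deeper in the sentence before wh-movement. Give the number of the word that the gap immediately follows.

16

Underlying clause: The technician could report that the contractor would instruct Clara to encourage which candidate to complain to Felix about the prototype on Friday.
'which candidate' functions as the direct object of 'encourage'. Fronting leaves a gap immediately after 'encourage':
Maria asked which candidate the technician could report that the contractor would instruct Clara to encourage ___ to complain to Felix about the prototype on Friday.
'encourage' is word 16.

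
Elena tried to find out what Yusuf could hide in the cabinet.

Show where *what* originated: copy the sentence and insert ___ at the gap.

Before movement: Yusuf could hide what in the cabinet.
'what' is the direct object of 'hide'. The gap is right after 'hide'.

Elena tried to find out what Yusuf could hide ___ in the cabinet.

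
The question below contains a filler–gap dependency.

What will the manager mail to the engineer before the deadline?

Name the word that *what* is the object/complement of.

In situ: The manager will mail what to the engineer before the deadline.
'what' functions as the direct object of 'mail'. Fronting leaves a gap immediately after 'mail':
What will the manager mail ___ to the engineer before the deadline?

mail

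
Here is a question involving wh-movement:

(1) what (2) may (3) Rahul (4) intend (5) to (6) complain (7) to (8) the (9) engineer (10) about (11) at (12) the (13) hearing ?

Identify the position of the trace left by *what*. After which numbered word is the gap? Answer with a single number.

10

Pre-movement form: Rahul may intend to complain to the engineer about what at the hearing.
'what' is the object of the preposition 'about'. It moves to the left edge, and the trace sits right after 'about':
What may Rahul intend to complain to the engineer about ___ at the hearing?
'about' is word 10.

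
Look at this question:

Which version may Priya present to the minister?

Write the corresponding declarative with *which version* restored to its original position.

Priya may present which version to the minister.

The filler 'which version' is interpreted as the direct object of 'present'. It moves to the left edge, and the trace sits right after 'present':
Which version may Priya present ___ to the minister?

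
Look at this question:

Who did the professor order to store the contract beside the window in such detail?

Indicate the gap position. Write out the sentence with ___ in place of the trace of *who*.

Who did the professor order ___ to store the contract beside the window in such detail?

Underlying clause: The professor did order who to store the contract beside the window in such detail.
'who' is the direct object of 'order'. The gap is right after 'order'.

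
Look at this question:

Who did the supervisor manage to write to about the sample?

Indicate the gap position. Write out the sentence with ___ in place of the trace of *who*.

Who did the supervisor manage to write to ___ about the sample?

Before movement: The supervisor did manage to write to who about the sample.
'who' functions as the object of the preposition 'to'. The gap is right after 'to'.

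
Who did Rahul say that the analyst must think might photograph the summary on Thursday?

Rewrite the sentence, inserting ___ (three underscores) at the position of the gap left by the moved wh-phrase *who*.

Pre-movement form: Rahul did say that the analyst must think who might photograph the summary on Thursday.
'who' is the subject of the clause embedded under 'think'. The gap is right after 'think'.

Who did Rahul say that the analyst must think ___ might photograph the summary on Thursday?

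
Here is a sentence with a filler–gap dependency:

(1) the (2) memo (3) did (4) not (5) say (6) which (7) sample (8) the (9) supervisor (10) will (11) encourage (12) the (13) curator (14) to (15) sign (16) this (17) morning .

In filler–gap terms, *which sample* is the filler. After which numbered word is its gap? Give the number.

Pre-movement form: The supervisor will encourage the curator to sign which sample this morning.
'which sample' functions as the direct object of 'sign'. Wh-movement fronts it, leaving a gap right after 'sign':
The memo did not say which sample the supervisor will encourage the curator to sign ___ this morning.
'sign' is word 15.

15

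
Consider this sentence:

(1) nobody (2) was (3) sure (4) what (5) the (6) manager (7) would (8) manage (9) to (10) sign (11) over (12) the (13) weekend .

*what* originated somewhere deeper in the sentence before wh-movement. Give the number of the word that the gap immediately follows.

In situ: The manager would manage to sign what over the weekend.
The filler 'what' is interpreted as the direct object of 'sign'. Wh-movement fronts it, leaving a gap right after 'sign':
Nobody was sure what the manager would manage to sign ___ over the weekend.
'sign' is word 10.

10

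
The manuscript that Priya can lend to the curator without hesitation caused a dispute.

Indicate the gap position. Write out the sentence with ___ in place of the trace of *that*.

'that' is the direct object of 'lend'. The gap is right after 'lend'.

The manuscript that Priya can lend ___ to the curator without hesitation caused a dispute.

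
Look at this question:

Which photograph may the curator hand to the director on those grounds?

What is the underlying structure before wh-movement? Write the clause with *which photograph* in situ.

The curator may hand which photograph to the director on those grounds.

The filler 'which photograph' is interpreted as the direct object of 'hand'. It moves to the left edge, and the trace sits right after 'hand':
Which photograph may the curator hand ___ to the director on those grounds?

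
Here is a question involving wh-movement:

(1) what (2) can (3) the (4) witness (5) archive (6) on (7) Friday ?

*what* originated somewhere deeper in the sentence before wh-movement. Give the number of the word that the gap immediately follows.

5

Pre-movement form: The witness can archive what on Friday.
'what' functions as the direct object of 'archive'. Wh-movement fronts it, leaving a gap right after 'archive':
What can the witness archive ___ on Friday?
'archive' is word 5.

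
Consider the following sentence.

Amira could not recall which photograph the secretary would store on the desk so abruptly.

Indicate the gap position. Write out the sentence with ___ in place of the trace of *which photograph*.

Before movement: The secretary would store which photograph on the desk so abruptly.
'which photograph' is the direct object of 'store'. The gap is right after 'store'.

Amira could not recall which photograph the secretary would store ___ on the desk so abruptly.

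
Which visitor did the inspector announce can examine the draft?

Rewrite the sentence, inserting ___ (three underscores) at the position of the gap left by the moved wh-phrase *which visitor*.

Which visitor did the inspector announce ___ can examine the draft?

Before movement: The inspector did announce which visitor can examine the draft.
The filler 'which visitor' is interpreted as the subject of the clause embedded under 'announce'. The gap is right after 'announce'.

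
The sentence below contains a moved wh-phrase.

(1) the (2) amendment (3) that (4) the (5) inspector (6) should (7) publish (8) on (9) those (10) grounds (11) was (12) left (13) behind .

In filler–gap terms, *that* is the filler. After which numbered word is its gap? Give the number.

7

'that' functions as the direct object of 'publish'. It moves to the left edge, and the trace sits right after 'publish':
The amendment that the inspector should publish ___ on those grounds was left behind.
'publish' is word 7.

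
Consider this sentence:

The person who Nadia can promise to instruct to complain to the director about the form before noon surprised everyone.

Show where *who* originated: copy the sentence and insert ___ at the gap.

The person who Nadia can promise to instruct ___ to complain to the director about the form before noon surprised everyone.

'who' is the direct object of 'instruct'. The gap is right after 'instruct'.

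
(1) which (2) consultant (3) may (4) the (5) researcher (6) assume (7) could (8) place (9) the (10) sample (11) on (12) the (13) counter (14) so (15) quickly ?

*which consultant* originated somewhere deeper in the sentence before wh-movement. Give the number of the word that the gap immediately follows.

In situ: The researcher may assume which consultant could place the sample on the counter so quickly.
The filler 'which consultant' is interpreted as the subject of the clause embedded under 'assume'. Fronting leaves a gap immediately after 'assume':
Which consultant may the researcher assume ___ could place the sample on the counter so quickly?
'assume' is word 6.

6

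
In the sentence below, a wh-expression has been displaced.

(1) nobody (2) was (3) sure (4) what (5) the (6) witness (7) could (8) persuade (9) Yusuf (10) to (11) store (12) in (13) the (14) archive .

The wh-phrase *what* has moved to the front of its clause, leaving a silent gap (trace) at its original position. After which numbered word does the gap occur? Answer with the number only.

11

Before movement: The witness could persuade Yusuf to store what in the archive.
The filler 'what' is interpreted as the direct object of 'store'. It moves to the left edge, and the trace sits right after 'store':
Nobody was sure what the witness could persuade Yusuf to store ___ in the archive.
'store' is word 11.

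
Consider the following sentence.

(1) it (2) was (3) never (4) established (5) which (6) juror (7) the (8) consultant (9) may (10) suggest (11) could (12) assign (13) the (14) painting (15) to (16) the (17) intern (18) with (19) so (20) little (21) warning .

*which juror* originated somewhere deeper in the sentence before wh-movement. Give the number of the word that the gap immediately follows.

Pre-movement form: The consultant may suggest which juror could assign the painting to the intern with so little warning.
'which juror' is the subject of the clause embedded under 'suggest'. Fronting leaves a gap immediately after 'suggest':
It was never established which juror the consultant may suggest ___ could assign the painting to the intern with so little warning.
'suggest' is word 10.

10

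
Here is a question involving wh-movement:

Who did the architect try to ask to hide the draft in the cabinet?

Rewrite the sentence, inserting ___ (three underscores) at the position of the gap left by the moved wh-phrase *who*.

In situ: The architect did try to ask who to hide the draft in the cabinet.
'who' is the direct object of 'ask'. The gap is right after 'ask'.

Who did the architect try to ask ___ to hide the draft in the cabinet?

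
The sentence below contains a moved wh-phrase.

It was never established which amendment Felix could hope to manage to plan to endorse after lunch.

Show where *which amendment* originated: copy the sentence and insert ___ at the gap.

In situ: Felix could hope to manage to plan to endorse which amendment after lunch.
'which amendment' functions as the direct object of 'endorse'. The gap is right after 'endorse'.

It was never established which amendment Felix could hope to manage to plan to endorse ___ after lunch.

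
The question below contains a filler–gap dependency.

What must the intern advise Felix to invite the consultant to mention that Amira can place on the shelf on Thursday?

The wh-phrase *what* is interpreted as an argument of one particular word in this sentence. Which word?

place

Underlying clause: The intern must advise Felix to invite the consultant to mention that Amira can place what on the shelf on Thursday.
'what' functions as the direct object of 'place'. Fronting leaves a gap immediately after 'place':
What must the intern advise Felix to invite the consultant to mention that Amira can place ___ on the shelf on Thursday?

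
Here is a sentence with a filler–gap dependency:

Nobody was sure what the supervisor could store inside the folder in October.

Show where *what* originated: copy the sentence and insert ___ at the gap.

Underlying clause: The supervisor could store what inside the folder in October.
'what' is the direct object of 'store'. The gap is right after 'store'.

Nobody was sure what the supervisor could store ___ inside the folder in October.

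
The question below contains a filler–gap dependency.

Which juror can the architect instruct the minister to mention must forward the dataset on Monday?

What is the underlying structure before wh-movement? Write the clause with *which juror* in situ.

The filler 'which juror' is interpreted as the subject of the clause embedded under 'mention'. Wh-movement fronts it, leaving a gap right after 'mention':
Which juror can the architect instruct the minister to mention ___ must forward the dataset on Monday?

The architect can instruct the minister to mention which juror must forward the dataset on Monday.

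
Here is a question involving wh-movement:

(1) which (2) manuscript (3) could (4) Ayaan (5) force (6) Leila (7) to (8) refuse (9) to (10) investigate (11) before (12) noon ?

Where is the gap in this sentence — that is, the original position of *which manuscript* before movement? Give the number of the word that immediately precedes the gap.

10

Pre-movement form: Ayaan could force Leila to refuse to investigate which manuscript before noon.
The filler 'which manuscript' is interpreted as the direct object of 'investigate'. It moves to the left edge, and the trace sits right after 'investigate':
Which manuscript could Ayaan force Leila to refuse to investigate ___ before noon?
'investigate' is word 10.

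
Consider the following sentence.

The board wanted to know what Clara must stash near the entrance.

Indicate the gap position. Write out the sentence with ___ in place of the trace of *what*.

The board wanted to know what Clara must stash ___ near the entrance.

Before movement: Clara must stash what near the entrance.
The filler 'what' is interpreted as the direct object of 'stash'. The gap is right after 'stash'.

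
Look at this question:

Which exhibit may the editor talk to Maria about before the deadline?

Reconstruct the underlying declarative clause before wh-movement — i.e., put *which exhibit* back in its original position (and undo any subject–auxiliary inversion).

The editor may talk to Maria about which exhibit before the deadline.

'which exhibit' is the object of the preposition 'about'. Fronting leaves a gap immediately after 'about':
Which exhibit may the editor talk to Maria about ___ before the deadline?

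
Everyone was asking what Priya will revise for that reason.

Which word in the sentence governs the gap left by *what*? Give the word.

Before movement: Priya will revise what for that reason.
The filler 'what' is interpreted as the direct object of 'revise'. Fronting leaves a gap immediately after 'revise':
Everyone was asking what Priya will revise ___ for that reason.

revise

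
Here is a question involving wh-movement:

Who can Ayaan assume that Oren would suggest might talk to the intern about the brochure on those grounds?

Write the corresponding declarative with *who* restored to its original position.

Ayaan can assume that Oren would suggest who might talk to the intern about the brochure on those grounds.

'who' is the subject of the clause embedded under 'suggest'. Fronting leaves a gap immediately after 'suggest':
Who can Ayaan assume that Oren would suggest ___ might talk to the intern about the brochure on those grounds?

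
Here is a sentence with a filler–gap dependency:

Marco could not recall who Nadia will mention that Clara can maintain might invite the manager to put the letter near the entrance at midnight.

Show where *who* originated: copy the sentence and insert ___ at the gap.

Marco could not recall who Nadia will mention that Clara can maintain ___ might invite the manager to put the letter near the entrance at midnight.

In situ: Nadia will mention that Clara can maintain who might invite the manager to put the letter near the entrance at midnight.
'who' functions as the subject of the clause embedded under 'maintain'. The gap is right after 'maintain'.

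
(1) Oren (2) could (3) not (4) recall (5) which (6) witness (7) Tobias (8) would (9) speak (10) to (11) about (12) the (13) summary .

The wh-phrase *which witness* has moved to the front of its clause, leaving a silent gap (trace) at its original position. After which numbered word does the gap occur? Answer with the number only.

10

In situ: Tobias would speak to which witness about the summary.
'which witness' is the object of the preposition 'to'. It moves to the left edge, and the trace sits right after 'to':
Oren could not recall which witness Tobias would speak to ___ about the summary.
'to' is word 10.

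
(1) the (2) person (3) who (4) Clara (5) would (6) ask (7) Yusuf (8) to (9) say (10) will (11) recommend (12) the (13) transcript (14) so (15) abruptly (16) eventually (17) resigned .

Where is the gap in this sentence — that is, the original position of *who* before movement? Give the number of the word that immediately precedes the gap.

The filler 'who' is interpreted as the subject of the clause embedded under 'say'. It moves to the left edge, and the trace sits right after 'say':
The person who Clara would ask Yusuf to say ___ will recommend the transcript so abruptly eventually resigned.
'say' is word 9.

9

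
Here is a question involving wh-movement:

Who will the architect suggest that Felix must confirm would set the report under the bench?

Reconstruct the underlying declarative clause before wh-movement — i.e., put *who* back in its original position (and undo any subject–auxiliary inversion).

'who' is the subject of the clause embedded under 'confirm'. Wh-movement fronts it, leaving a gap right after 'confirm':
Who will the architect suggest that Felix must confirm ___ would set the report under the bench?

The architect will suggest that Felix must confirm who would set the report under the bench.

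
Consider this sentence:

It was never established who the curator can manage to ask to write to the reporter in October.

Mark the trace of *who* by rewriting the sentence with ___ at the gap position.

It was never established who the curator can manage to ask ___ to write to the reporter in October.

Pre-movement form: The curator can manage to ask who to write to the reporter in October.
'who' is the direct object of 'ask'. The gap is right after 'ask'.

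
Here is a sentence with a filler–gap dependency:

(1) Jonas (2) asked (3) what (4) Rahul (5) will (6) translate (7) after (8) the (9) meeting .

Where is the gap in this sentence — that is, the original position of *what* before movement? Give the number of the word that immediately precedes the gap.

6

Underlying clause: Rahul will translate what after the meeting.
The filler 'what' is interpreted as the direct object of 'translate'. It moves to the left edge, and the trace sits right after 'translate':
Jonas asked what Rahul will translate ___ after the meeting.
'translate' is word 6.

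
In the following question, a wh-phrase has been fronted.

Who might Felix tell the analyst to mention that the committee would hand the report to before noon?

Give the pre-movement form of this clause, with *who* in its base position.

Felix might tell the analyst to mention that the committee would hand the report to who before noon.

'who' functions as the object of the preposition 'to' (recipient of 'hand'). Wh-movement fronts it, leaving a gap right after 'to':
Who might Felix tell the analyst to mention that the committee would hand the report to ___ before noon?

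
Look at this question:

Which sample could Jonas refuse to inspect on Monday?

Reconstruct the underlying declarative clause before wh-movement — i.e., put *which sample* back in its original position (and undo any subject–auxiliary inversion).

Jonas could refuse to inspect which sample on Monday.

'which sample' functions as the direct object of 'inspect'. Wh-movement fronts it, leaving a gap right after 'inspect':
Which sample could Jonas refuse to inspect ___ on Monday?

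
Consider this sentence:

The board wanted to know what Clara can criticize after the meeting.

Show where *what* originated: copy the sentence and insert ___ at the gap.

In situ: Clara can criticize what after the meeting.
The filler 'what' is interpreted as the direct object of 'criticize'. The gap is right after 'criticize'.

The board wanted to know what Clara can criticize ___ after the meeting.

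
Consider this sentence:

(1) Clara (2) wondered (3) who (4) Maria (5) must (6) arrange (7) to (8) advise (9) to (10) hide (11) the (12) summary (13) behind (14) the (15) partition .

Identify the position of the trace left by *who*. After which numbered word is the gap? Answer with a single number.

In situ: Maria must arrange to advise who to hide the summary behind the partition.
'who' functions as the direct object of 'advise'. Wh-movement fronts it, leaving a gap right after 'advise':
Clara wondered who Maria must arrange to advise ___ to hide the summary behind the partition.
'advise' is word 8.

8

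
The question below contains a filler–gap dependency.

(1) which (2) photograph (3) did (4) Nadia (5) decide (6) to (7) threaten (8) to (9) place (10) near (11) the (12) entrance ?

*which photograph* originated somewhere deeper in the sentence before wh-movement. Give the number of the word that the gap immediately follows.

In situ: Nadia did decide to threaten to place which photograph near the entrance.
'which photograph' functions as the direct object of 'place'. It moves to the left edge, and the trace sits right after 'place':
Which photograph did Nadia decide to threaten to place ___ near the entrance?
'place' is word 9.

9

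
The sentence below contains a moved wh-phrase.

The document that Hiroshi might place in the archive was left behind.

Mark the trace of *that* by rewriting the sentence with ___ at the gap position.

'that' is the direct object of 'place'. The gap is right after 'place'.

The document that Hiroshi might place ___ in the archive was left behind.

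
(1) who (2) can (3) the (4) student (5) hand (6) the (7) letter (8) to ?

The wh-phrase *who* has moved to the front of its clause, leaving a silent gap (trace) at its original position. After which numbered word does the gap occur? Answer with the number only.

In situ: The student can hand the letter to who.
'who' is the object of the preposition 'to' (recipient of 'hand'). It moves to the left edge, and the trace sits right after 'to':
Who can the student hand the letter to ___?
'to' is word 8.

8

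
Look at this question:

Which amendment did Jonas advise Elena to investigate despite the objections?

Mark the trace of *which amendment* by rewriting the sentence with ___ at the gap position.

Before movement: Jonas did advise Elena to investigate which amendment despite the objections.
'which amendment' functions as the direct object of 'investigate'. The gap is right after 'investigate'.

Which amendment did Jonas advise Elena to investigate ___ despite the objections?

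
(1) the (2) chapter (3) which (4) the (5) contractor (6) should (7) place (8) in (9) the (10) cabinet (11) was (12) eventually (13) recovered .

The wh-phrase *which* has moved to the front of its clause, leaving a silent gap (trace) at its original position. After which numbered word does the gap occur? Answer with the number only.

7

The filler 'which' is interpreted as the direct object of 'place'. It moves to the left edge, and the trace sits right after 'place':
The chapter which the contractor should place ___ in the cabinet was eventually recovered.
'place' is word 7.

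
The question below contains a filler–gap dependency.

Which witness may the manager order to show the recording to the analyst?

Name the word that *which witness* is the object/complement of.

order

Pre-movement form: The manager may order which witness to show the recording to the analyst.
'which witness' functions as the direct object of 'order'. It moves to the left edge, and the trace sits right after 'order':
Which witness may the manager order ___ to show the recording to the analyst?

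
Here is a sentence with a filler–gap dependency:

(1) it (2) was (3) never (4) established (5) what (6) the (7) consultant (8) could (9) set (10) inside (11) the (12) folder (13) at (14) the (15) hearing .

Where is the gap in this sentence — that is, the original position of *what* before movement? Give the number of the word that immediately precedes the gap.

9

Before movement: The consultant could set what inside the folder at the hearing.
'what' is the direct object of 'set'. It moves to the left edge, and the trace sits right after 'set':
It was never established what the consultant could set ___ inside the folder at the hearing.
'set' is word 9.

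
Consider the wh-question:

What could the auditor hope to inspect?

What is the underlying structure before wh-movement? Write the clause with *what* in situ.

'what' functions as the direct object of 'inspect'. Fronting leaves a gap immediately after 'inspect':
What could the auditor hope to inspect ___?

The auditor could hope to inspect what.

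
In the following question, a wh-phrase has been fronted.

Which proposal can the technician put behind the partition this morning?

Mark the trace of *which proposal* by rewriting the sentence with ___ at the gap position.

Which proposal can the technician put ___ behind the partition this morning?

Before movement: The technician can put which proposal behind the partition this morning.
The filler 'which proposal' is interpreted as the direct object of 'put'. The gap is right after 'put'.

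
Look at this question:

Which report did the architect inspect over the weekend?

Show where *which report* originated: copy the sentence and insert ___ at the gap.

Which report did the architect inspect ___ over the weekend?

In situ: The architect did inspect which report over the weekend.
'which report' functions as the direct object of 'inspect'. The gap is right after 'inspect'.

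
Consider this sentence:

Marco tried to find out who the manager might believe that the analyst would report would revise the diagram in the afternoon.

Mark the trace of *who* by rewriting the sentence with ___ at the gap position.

Marco tried to find out who the manager might believe that the analyst would report ___ would revise the diagram in the afternoon.

Before movement: The manager might believe that the analyst would report who would revise the diagram in the afternoon.
'who' functions as the subject of the clause embedded under 'report'. The gap is right after 'report'.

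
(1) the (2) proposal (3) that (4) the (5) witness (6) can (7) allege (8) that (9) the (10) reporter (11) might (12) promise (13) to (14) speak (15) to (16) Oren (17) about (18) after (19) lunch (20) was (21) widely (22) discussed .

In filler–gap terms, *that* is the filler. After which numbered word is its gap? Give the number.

'that' is the object of the preposition 'about'. It moves to the left edge, and the trace sits right after 'about':
The proposal that the witness can allege that the reporter might promise to speak to Oren about ___ after lunch was widely discussed.
'about' is word 17.

17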